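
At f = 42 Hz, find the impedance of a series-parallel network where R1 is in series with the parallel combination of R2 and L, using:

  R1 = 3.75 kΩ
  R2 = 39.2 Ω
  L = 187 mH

Step 1 — Angular frequency: ω = 2π·f = 2π·42 = 263.9 rad/s.
Step 2 — Component impedances:
  R1: Z = R = 3750 Ω
  R2: Z = R = 39.2 Ω
  L: Z = jωL = j·263.9·0.187 = 0 + j49.35 Ω
Step 3 — Parallel branch: R2 || L = 1/(1/R2 + 1/L) = 24.03 + j19.09 Ω.
Step 4 — Series with R1: Z_total = R1 + (R2 || L) = 3774 + j19.09 Ω = 3774∠0.3° Ω.

Z = 3774 + j19.09 Ω = 3774∠0.3° Ω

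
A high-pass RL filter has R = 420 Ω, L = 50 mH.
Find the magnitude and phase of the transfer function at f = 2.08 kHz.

Step 1 — Angular frequency: ω = 2π·2080 = 1.307e+04 rad/s.
Step 2 — Transfer function: H(jω) = jωL/(R + jωL).
Step 3 — Numerator jωL = j·653.5; denominator R + jωL = 420 + j653.5.
Step 4 — H = 0.7077 + j0.4548.
Step 5 — Magnitude: |H| = 0.8412 (-1.5 dB); phase: φ = 32.7°.

|H| = 0.8412 (-1.5 dB), φ = 32.7°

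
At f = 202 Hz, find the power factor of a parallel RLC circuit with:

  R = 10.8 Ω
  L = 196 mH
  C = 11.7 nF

Step 1 — Angular frequency: ω = 2π·f = 2π·202 = 1269 rad/s.
Step 2 — Component impedances:
  R: Z = R = 10.8 Ω
  L: Z = jωL = j·1269·0.196 = 0 + j248.8 Ω
  C: Z = 1/(jωC) = -j/(ω·C) = 0 - j6.734e+04 Ω
Step 3 — Parallel combination: 1/Z_total = 1/R + 1/L + 1/C; Z_total = 10.78 + j0.4663 Ω = 10.79∠2.5° Ω.
Step 4 — Power factor: PF = cos(φ) = Re(Z)/|Z| = 10.78/10.79 = 0.9991.
Step 5 — Type: Im(Z) = 0.4663 ⇒ lagging (phase φ = 2.5°).

PF = 0.9991 (lagging, φ = 2.5°)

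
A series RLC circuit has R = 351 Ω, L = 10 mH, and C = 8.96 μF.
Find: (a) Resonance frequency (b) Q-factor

Step 1 — Resonance condition Im(Z)=0 gives ω₀ = 1/√(LC).
Step 2 — ω₀ = 1/√(0.01·8.96e-06) = 3341 rad/s.
Step 3 — f₀ = ω₀/(2π) = 531.7 Hz.
Step 4 — Series Q: Q = ω₀L/R = 3341·0.01/351 = 0.09518.

(a) f₀ = 531.7 Hz  (b) Q = 0.09518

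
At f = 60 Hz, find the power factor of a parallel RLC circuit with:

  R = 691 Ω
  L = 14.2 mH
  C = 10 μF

Step 1 — Angular frequency: ω = 2π·f = 2π·60 = 377 rad/s.
Step 2 — Component impedances:
  R: Z = R = 691 Ω
  L: Z = jωL = j·377·0.0142 = 0 + j5.353 Ω
  C: Z = 1/(jωC) = -j/(ω·C) = 0 - j265.3 Ω
Step 3 — Parallel combination: 1/Z_total = 1/R + 1/L + 1/C; Z_total = 0.0432 + j5.463 Ω = 5.463∠89.5° Ω.
Step 4 — Power factor: PF = cos(φ) = Re(Z)/|Z| = 0.043196/5.4634 = 0.007906.
Step 5 — Type: Im(Z) = 5.463 ⇒ lagging (phase φ = 89.5°).

PF = 0.007906 (lagging, φ = 89.5°)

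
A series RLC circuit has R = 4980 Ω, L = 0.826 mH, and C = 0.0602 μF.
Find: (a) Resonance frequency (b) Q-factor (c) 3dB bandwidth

Step 1 — Resonance: ω₀ = 1/√(LC) = 1/√(0.000826·6.02e-08) = 1.418e+05 rad/s.
Step 2 — f₀ = ω₀/(2π) = 2.257e+04 Hz.
Step 3 — Series Q: Q = ω₀L/R = 1.418e+05·0.000826/4980 = 0.02352.
Step 4 — Bandwidth: Δω = ω₀/Q = 6.029e+06 rad/s; BW = Δω/(2π) = 9.596e+05 Hz.

(a) f₀ = 2.257e+04 Hz  (b) Q = 0.02352  (c) BW = 9.596e+05 Hz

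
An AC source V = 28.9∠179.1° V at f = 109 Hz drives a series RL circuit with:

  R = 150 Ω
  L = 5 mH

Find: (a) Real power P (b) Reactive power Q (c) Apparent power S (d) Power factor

Step 1 — Angular frequency: ω = 2π·f = 2π·109 = 684.9 rad/s.
Step 2 — Component impedances:
  R: Z = R = 150 Ω
  L: Z = jωL = j·684.9·0.005 = 0 + j3.424 Ω
Step 3 — Series combination: Z_total = R + L = 150 + j3.424 Ω = 150∠1.3° Ω.
Step 4 — Source phasor: V = 28.9∠179.1° V = -28.9 + j0.4539 V.
Step 5 — Current: I = V / Z = -0.1925 + j0.00742 A = 0.1926∠177.8° A.
Step 6 — Complex power: S = V·I* = 5.565 + j0.127 VA.
Step 7 — Real power: P = Re(S) = 5.565 W.
Step 8 — Reactive power: Q = Im(S) = 0.127 VAR.
Step 9 — Apparent power: |S| = 5.567 VA.
Step 10 — Power factor: PF = P/|S| = 0.9997 (lagging).

(a) P = 5.565 W  (b) Q = 0.127 VAR  (c) S = 5.567 VA  (d) PF = 0.9997 (lagging)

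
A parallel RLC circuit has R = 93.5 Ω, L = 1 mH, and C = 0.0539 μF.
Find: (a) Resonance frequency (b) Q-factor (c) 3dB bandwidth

Step 1 — Resonance: ω₀ = 1/√(LC) = 1/√(0.001·5.39e-08) = 1.362e+05 rad/s.
Step 2 — f₀ = ω₀/(2π) = 2.168e+04 Hz.
Step 3 — Parallel Q: Q = R/(ω₀L) = 93.5/(1.362e+05·0.001) = 0.6864.
Step 4 — Bandwidth: Δω = ω₀/Q = 1.984e+05 rad/s; BW = Δω/(2π) = 3.158e+04 Hz.

(a) f₀ = 2.168e+04 Hz  (b) Q = 0.6864  (c) BW = 3.158e+04 Hz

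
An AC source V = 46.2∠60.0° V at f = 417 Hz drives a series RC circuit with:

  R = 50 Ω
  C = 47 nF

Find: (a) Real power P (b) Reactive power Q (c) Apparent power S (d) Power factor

Step 1 — Angular frequency: ω = 2π·f = 2π·417 = 2620 rad/s.
Step 2 — Component impedances:
  R: Z = R = 50 Ω
  C: Z = 1/(jωC) = -j/(ω·C) = 0 - j8121 Ω
Step 3 — Series combination: Z_total = R + C = 50 - j8121 Ω = 8121∠-89.6° Ω.
Step 4 — Source phasor: V = 46.2∠60.0° V = 23.1 + j40.01 V.
Step 5 — Current: I = V / Z = -0.004909 + j0.002875 A = 0.005689∠149.6° A.
Step 6 — Complex power: S = V·I* = 0.001618 - j0.2628 VA.
Step 7 — Real power: P = Re(S) = 0.001618 W.
Step 8 — Reactive power: Q = Im(S) = -0.2628 VAR.
Step 9 — Apparent power: |S| = 0.2628 VA.
Step 10 — Power factor: PF = P/|S| = 0.006157 (leading).

(a) P = 0.001618 W  (b) Q = -0.2628 VAR  (c) S = 0.2628 VA  (d) PF = 0.006157 (leading)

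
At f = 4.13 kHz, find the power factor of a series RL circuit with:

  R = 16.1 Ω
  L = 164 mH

Step 1 — Angular frequency: ω = 2π·f = 2π·4130 = 2.595e+04 rad/s.
Step 2 — Component impedances:
  R: Z = R = 16.1 Ω
  L: Z = jωL = j·2.595e+04·0.164 = 0 + j4256 Ω
Step 3 — Series combination: Z_total = R + L = 16.1 + j4256 Ω = 4256∠89.8° Ω.
Step 4 — Power factor: PF = cos(φ) = Re(Z)/|Z| = 16.1/4256 = 0.003783.
Step 5 — Type: Im(Z) = 4256 ⇒ lagging (phase φ = 89.8°).

PF = 0.003783 (lagging, φ = 89.8°)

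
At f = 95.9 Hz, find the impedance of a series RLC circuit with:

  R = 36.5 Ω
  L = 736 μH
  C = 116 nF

Step 1 — Angular frequency: ω = 2π·f = 2π·95.9 = 602.6 rad/s.
Step 2 — Component impedances:
  R: Z = R = 36.5 Ω
  L: Z = jωL = j·602.6·0.000736 = 0 + j0.4435 Ω
  C: Z = 1/(jωC) = -j/(ω·C) = 0 - j1.431e+04 Ω
Step 3 — Series combination: Z_total = R + L + C = 36.5 - j1.431e+04 Ω = 1.431e+04∠-89.9° Ω.

Z = 36.5 - j1.431e+04 Ω = 1.431e+04∠-89.9° Ω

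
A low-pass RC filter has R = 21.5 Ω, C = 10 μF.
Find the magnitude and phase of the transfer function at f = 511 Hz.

Step 1 — Angular frequency: ω = 2π·511 = 3211 rad/s.
Step 2 — Transfer function: H(jω) = 1/(1 + jωRC).
Step 3 — Denominator: 1 + jωRC = 1 + j·3211·21.5·1e-05 = 1 + j0.6903.
Step 4 — H = 0.6773 - j0.4675.
Step 5 — Magnitude: |H| = 0.823 (-1.7 dB); phase: φ = -34.6°.

|H| = 0.823 (-1.7 dB), φ = -34.6°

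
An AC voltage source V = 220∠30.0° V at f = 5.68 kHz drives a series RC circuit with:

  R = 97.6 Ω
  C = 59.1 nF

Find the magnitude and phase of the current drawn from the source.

Step 1 — Angular frequency: ω = 2π·f = 2π·5680 = 3.569e+04 rad/s.
Step 2 — Component impedances:
  R: Z = R = 97.6 Ω
  C: Z = 1/(jωC) = -j/(ω·C) = 0 - j474.1 Ω
Step 3 — Series combination: Z_total = R + C = 97.6 - j474.1 Ω = 484.1∠-78.4° Ω.
Step 4 — Source phasor: V = 220∠30.0° V = 190.5 + j110 V.
Step 5 — Ohm's law: I = V / Z_total = (190.5 + j110) / (97.6 - j474.1) = -0.1432 + j0.4313 A.
Step 6 — Convert to polar: |I| = 0.4545 A, ∠I = 108.4°.

I = 0.4545∠108.4° A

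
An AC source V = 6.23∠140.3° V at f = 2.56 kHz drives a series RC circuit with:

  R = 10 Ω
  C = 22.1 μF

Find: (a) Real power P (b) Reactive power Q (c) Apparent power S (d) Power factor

Step 1 — Angular frequency: ω = 2π·f = 2π·2560 = 1.608e+04 rad/s.
Step 2 — Component impedances:
  R: Z = R = 10 Ω
  C: Z = 1/(jωC) = -j/(ω·C) = 0 - j2.813 Ω
Step 3 — Series combination: Z_total = R + C = 10 - j2.813 Ω = 10.39∠-15.7° Ω.
Step 4 — Source phasor: V = 6.23∠140.3° V = -4.793 + j3.98 V.
Step 5 — Current: I = V / Z = -0.5479 + j0.2438 A = 0.5997∠156.0° A.
Step 6 — Complex power: S = V·I* = 3.597 - j1.012 VA.
Step 7 — Real power: P = Re(S) = 3.597 W.
Step 8 — Reactive power: Q = Im(S) = -1.012 VAR.
Step 9 — Apparent power: |S| = 3.736 VA.
Step 10 — Power factor: PF = P/|S| = 0.9626 (leading).

(a) P = 3.597 W  (b) Q = -1.012 VAR  (c) S = 3.736 VA  (d) PF = 0.9626 (leading)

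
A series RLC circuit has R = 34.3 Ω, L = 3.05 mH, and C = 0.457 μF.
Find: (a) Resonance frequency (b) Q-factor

Step 1 — Resonance condition Im(Z)=0 gives ω₀ = 1/√(LC).
Step 2 — ω₀ = 1/√(0.00305·4.57e-07) = 2.679e+04 rad/s.
Step 3 — f₀ = ω₀/(2π) = 4263 Hz.
Step 4 — Series Q: Q = ω₀L/R = 2.679e+04·0.00305/34.3 = 2.382.

(a) f₀ = 4263 Hz  (b) Q = 2.382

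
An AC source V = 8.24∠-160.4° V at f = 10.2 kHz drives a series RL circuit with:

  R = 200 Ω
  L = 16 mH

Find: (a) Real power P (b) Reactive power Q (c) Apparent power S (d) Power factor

Step 1 — Angular frequency: ω = 2π·f = 2π·1.02e+04 = 6.409e+04 rad/s.
Step 2 — Component impedances:
  R: Z = R = 200 Ω
  L: Z = jωL = j·6.409e+04·0.016 = 0 + j1025 Ω
Step 3 — Series combination: Z_total = R + L = 200 + j1025 Ω = 1045∠79.0° Ω.
Step 4 — Source phasor: V = 8.24∠-160.4° V = -7.763 - j2.764 V.
Step 5 — Current: I = V / Z = -0.004019 + j0.006786 A = 0.007887∠120.6° A.
Step 6 — Complex power: S = V·I* = 0.01244 + j0.06379 VA.
Step 7 — Real power: P = Re(S) = 0.01244 W.
Step 8 — Reactive power: Q = Im(S) = 0.06379 VAR.
Step 9 — Apparent power: |S| = 0.06499 VA.
Step 10 — Power factor: PF = P/|S| = 0.1914 (lagging).

(a) P = 0.01244 W  (b) Q = 0.06379 VAR  (c) S = 0.06499 VA  (d) PF = 0.1914 (lagging)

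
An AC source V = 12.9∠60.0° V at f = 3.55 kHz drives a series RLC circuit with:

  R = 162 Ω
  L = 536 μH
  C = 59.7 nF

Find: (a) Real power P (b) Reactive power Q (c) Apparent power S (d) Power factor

Step 1 — Angular frequency: ω = 2π·f = 2π·3550 = 2.231e+04 rad/s.
Step 2 — Component impedances:
  R: Z = R = 162 Ω
  L: Z = jωL = j·2.231e+04·0.000536 = 0 + j11.96 Ω
  C: Z = 1/(jωC) = -j/(ω·C) = 0 - j751 Ω
Step 3 — Series combination: Z_total = R + L + C = 162 - j739 Ω = 756.6∠-77.6° Ω.
Step 4 — Source phasor: V = 12.9∠60.0° V = 6.45 + j11.17 V.
Step 5 — Current: I = V / Z = -0.0126 + j0.01149 A = 0.01705∠137.6° A.
Step 6 — Complex power: S = V·I* = 0.0471 - j0.2149 VA.
Step 7 — Real power: P = Re(S) = 0.0471 W.
Step 8 — Reactive power: Q = Im(S) = -0.2149 VAR.
Step 9 — Apparent power: |S| = 0.22 VA.
Step 10 — Power factor: PF = P/|S| = 0.2141 (leading).

(a) P = 0.0471 W  (b) Q = -0.2149 VAR  (c) S = 0.22 VA  (d) PF = 0.2141 (leading)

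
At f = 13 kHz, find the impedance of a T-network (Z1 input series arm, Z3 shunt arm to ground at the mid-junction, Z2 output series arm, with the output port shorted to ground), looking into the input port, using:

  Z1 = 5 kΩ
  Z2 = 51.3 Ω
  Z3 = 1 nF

Step 1 — Angular frequency: ω = 2π·f = 2π·1.3e+04 = 8.168e+04 rad/s.
Step 2 — Component impedances:
  Z1: Z = R = 5000 Ω
  Z2: Z = R = 51.3 Ω
  Z3: Z = 1/(jωC) = -j/(ω·C) = 0 - j1.224e+04 Ω
Step 3 — With the output port shorted to ground, the output series arm Z2 runs from the junction to ground; the shunt arm Z3 also runs from the junction to ground. They appear in parallel: Z3 || Z2 = 51.3 - j0.215 Ω.
Step 4 — Series with input arm Z1: Z_in = Z1 + (Z3 || Z2) = 5051 - j0.215 Ω = 5051∠-0.0° Ω.

Z = 5051 - j0.215 Ω = 5051∠-0.0° Ω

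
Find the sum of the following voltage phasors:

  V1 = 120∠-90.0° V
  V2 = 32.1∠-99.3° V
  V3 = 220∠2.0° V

Step 1 — Convert each phasor to rectangular form:
  V1 = 120·(cos(-90.0°) + j·sin(-90.0°)) = 0 - j120 V
  V2 = 32.1·(cos(-99.3°) + j·sin(-99.3°)) = -5.187 - j31.68 V
  V3 = 220·(cos(2.0°) + j·sin(2.0°)) = 219.9 + j7.678 V
Step 2 — Sum components: V_total = 214.7 - j144 V.
Step 3 — Convert to polar: |V_total| = 258.5 V, ∠V_total = -33.9°.

V_total = 258.5∠-33.9° V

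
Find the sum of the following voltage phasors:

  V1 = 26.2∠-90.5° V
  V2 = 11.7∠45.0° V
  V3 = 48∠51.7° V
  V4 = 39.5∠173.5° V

Step 1 — Convert each phasor to rectangular form:
  V1 = 26.2·(cos(-90.5°) + j·sin(-90.5°)) = -0.2286 - j26.2 V
  V2 = 11.7·(cos(45.0°) + j·sin(45.0°)) = 8.273 + j8.273 V
  V3 = 48·(cos(51.7°) + j·sin(51.7°)) = 29.75 + j37.67 V
  V4 = 39.5·(cos(173.5°) + j·sin(173.5°)) = -39.25 + j4.472 V
Step 2 — Sum components: V_total = -1.452 + j24.21 V.
Step 3 — Convert to polar: |V_total| = 24.26 V, ∠V_total = 93.4°.

V_total = 24.26∠93.4° V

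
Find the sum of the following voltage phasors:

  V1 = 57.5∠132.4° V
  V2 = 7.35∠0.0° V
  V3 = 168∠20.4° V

Step 1 — Convert each phasor to rectangular form:
  V1 = 57.5·(cos(132.4°) + j·sin(132.4°)) = -38.77 + j42.46 V
  V2 = 7.35·(cos(0.0°) + j·sin(0.0°)) = 7.35 V
  V3 = 168·(cos(20.4°) + j·sin(20.4°)) = 157.5 + j58.56 V
Step 2 — Sum components: V_total = 126 + j101 V.
Step 3 — Convert to polar: |V_total| = 161.5 V, ∠V_total = 38.7°.

V_total = 161.5∠38.7° V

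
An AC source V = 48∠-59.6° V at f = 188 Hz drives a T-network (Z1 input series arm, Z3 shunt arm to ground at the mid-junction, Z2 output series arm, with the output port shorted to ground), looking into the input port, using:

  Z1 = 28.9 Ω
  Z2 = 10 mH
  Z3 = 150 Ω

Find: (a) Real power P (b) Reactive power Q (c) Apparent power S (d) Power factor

Step 1 — Angular frequency: ω = 2π·f = 2π·188 = 1181 rad/s.
Step 2 — Component impedances:
  Z1: Z = R = 28.9 Ω
  Z2: Z = jωL = j·1181·0.01 = 0 + j11.81 Ω
  Z3: Z = R = 150 Ω
Step 3 — With the output port shorted to ground, the output series arm Z2 runs from the junction to ground; the shunt arm Z3 also runs from the junction to ground. They appear in parallel: Z3 || Z2 = 0.9245 + j11.74 Ω.
Step 4 — Series with input arm Z1: Z_in = Z1 + (Z3 || Z2) = 29.82 + j11.74 Ω = 32.05∠21.5° Ω.
Step 5 — Source phasor: V = 48∠-59.6° V = 24.29 - j41.4 V.
Step 6 — Current: I = V / Z = 0.2321 - j1.479 A = 1.498∠-81.1° A.
Step 7 — Complex power: S = V·I* = 66.89 + j26.33 VA.
Step 8 — Real power: P = Re(S) = 66.89 W.
Step 9 — Reactive power: Q = Im(S) = 26.33 VAR.
Step 10 — Apparent power: |S| = 71.88 VA.
Step 11 — Power factor: PF = P/|S| = 0.9305 (lagging).

(a) P = 66.89 W  (b) Q = 26.33 VAR  (c) S = 71.88 VA  (d) PF = 0.9305 (lagging)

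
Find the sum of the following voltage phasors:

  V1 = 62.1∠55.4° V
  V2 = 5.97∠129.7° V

Step 1 — Convert each phasor to rectangular form:
  V1 = 62.1·(cos(55.4°) + j·sin(55.4°)) = 35.26 + j51.12 V
  V2 = 5.97·(cos(129.7°) + j·sin(129.7°)) = -3.813 + j4.593 V
Step 2 — Sum components: V_total = 31.45 + j55.71 V.
Step 3 — Convert to polar: |V_total| = 63.97 V, ∠V_total = 60.6°.

V_total = 63.97∠60.6° V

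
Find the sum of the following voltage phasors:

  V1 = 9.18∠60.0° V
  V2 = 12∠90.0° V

Step 1 — Convert each phasor to rectangular form:
  V1 = 9.18·(cos(60.0°) + j·sin(60.0°)) = 4.59 + j7.95 V
  V2 = 12·(cos(90.0°) + j·sin(90.0°)) = 0 + j12 V
Step 2 — Sum components: V_total = 4.59 + j19.95 V.
Step 3 — Convert to polar: |V_total| = 20.47 V, ∠V_total = 77.0°.

V_total = 20.47∠77.0° V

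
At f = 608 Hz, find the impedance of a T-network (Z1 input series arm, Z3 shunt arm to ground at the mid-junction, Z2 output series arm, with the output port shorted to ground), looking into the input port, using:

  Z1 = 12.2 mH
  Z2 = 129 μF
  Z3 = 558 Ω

Step 1 — Angular frequency: ω = 2π·f = 2π·608 = 3820 rad/s.
Step 2 — Component impedances:
  Z1: Z = jωL = j·3820·0.0122 = 0 + j46.61 Ω
  Z2: Z = 1/(jωC) = -j/(ω·C) = 0 - j2.029 Ω
  Z3: Z = R = 558 Ω
Step 3 — With the output port shorted to ground, the output series arm Z2 runs from the junction to ground; the shunt arm Z3 also runs from the junction to ground. They appear in parallel: Z3 || Z2 = 0.007379 - j2.029 Ω.
Step 4 — Series with input arm Z1: Z_in = Z1 + (Z3 || Z2) = 0.007379 + j44.58 Ω = 44.58∠90.0° Ω.

Z = 0.007379 + j44.58 Ω = 44.58∠90.0° Ω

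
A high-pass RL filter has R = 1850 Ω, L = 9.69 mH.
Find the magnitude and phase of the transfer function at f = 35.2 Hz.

Step 1 — Angular frequency: ω = 2π·35.2 = 221.2 rad/s.
Step 2 — Transfer function: H(jω) = jωL/(R + jωL).
Step 3 — Numerator jωL = j·2.143; denominator R + jωL = 1850 + j2.143.
Step 4 — H = 1.342e-06 + j0.001158.
Step 5 — Magnitude: |H| = 0.001158 (-58.7 dB); phase: φ = 89.9°.

|H| = 0.001158 (-58.7 dB), φ = 89.9°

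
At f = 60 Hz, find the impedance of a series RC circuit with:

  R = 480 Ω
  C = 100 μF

Step 1 — Angular frequency: ω = 2π·f = 2π·60 = 377 rad/s.
Step 2 — Component impedances:
  R: Z = R = 480 Ω
  C: Z = 1/(jωC) = -j/(ω·C) = 0 - j26.53 Ω
Step 3 — Series combination: Z_total = R + C = 480 - j26.53 Ω = 480.7∠-3.2° Ω.

Z = 480 - j26.53 Ω = 480.7∠-3.2° Ω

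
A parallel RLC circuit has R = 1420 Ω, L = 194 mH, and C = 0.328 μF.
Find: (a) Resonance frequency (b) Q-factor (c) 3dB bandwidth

Step 1 — Resonance: ω₀ = 1/√(LC) = 1/√(0.194·3.28e-07) = 3964 rad/s.
Step 2 — f₀ = ω₀/(2π) = 630.9 Hz.
Step 3 — Parallel Q: Q = R/(ω₀L) = 1420/(3964·0.194) = 1.846.
Step 4 — Bandwidth: Δω = ω₀/Q = 2147 rad/s; BW = Δω/(2π) = 341.7 Hz.

(a) f₀ = 630.9 Hz  (b) Q = 1.846  (c) BW = 341.7 Hz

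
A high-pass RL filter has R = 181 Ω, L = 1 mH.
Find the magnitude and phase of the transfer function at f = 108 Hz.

Step 1 — Angular frequency: ω = 2π·108 = 678.6 rad/s.
Step 2 — Transfer function: H(jω) = jωL/(R + jωL).
Step 3 — Numerator jωL = j·0.6786; denominator R + jωL = 181 + j0.6786.
Step 4 — H = 1.406e-05 + j0.003749.
Step 5 — Magnitude: |H| = 0.003749 (-48.5 dB); phase: φ = 89.8°.

|H| = 0.003749 (-48.5 dB), φ = 89.8°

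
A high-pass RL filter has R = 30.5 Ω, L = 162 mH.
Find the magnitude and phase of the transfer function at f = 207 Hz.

Step 1 — Angular frequency: ω = 2π·207 = 1301 rad/s.
Step 2 — Transfer function: H(jω) = jωL/(R + jωL).
Step 3 — Numerator jωL = j·210.7; denominator R + jωL = 30.5 + j210.7.
Step 4 — H = 0.9795 + j0.1418.
Step 5 — Magnitude: |H| = 0.9897 (-0.1 dB); phase: φ = 8.2°.

|H| = 0.9897 (-0.1 dB), φ = 8.2°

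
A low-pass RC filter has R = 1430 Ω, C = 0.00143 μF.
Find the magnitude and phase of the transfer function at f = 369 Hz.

Step 1 — Angular frequency: ω = 2π·369 = 2318 rad/s.
Step 2 — Transfer function: H(jω) = 1/(1 + jωRC).
Step 3 — Denominator: 1 + jωRC = 1 + j·2318·1430·1.43e-09 = 1 + j0.004741.
Step 4 — H = 1 - j0.004741.
Step 5 — Magnitude: |H| = 1 (-0.0 dB); phase: φ = -0.3°.

|H| = 1 (-0.0 dB), φ = -0.3°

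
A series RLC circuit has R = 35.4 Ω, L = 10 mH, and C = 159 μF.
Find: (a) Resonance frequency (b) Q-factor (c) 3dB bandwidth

Step 1 — Resonance: ω₀ = 1/√(LC) = 1/√(0.01·0.000159) = 793.1 rad/s.
Step 2 — f₀ = ω₀/(2π) = 126.2 Hz.
Step 3 — Series Q: Q = ω₀L/R = 793.1·0.01/35.4 = 0.224.
Step 4 — Bandwidth: Δω = ω₀/Q = 3540 rad/s; BW = Δω/(2π) = 563.4 Hz.

(a) f₀ = 126.2 Hz  (b) Q = 0.224  (c) BW = 563.4 Hz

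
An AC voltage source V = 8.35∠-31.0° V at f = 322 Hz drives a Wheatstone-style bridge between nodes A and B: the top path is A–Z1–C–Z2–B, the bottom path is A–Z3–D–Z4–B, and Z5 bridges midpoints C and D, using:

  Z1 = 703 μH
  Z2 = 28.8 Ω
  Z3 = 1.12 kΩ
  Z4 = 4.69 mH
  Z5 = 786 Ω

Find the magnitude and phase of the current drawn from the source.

Step 1 — Angular frequency: ω = 2π·f = 2π·322 = 2023 rad/s.
Step 2 — Component impedances:
  Z1: Z = jωL = j·2023·0.000703 = 0 + j1.422 Ω
  Z2: Z = R = 28.8 Ω
  Z3: Z = R = 1120 Ω
  Z4: Z = jωL = j·2023·0.00469 = 0 + j9.489 Ω
  Z5: Z = R = 786 Ω
Step 3 — Bridge requires nodal analysis (the Z5 bridge couples midpoints C and D, so the two paths cannot be reduced to a simple series/parallel combination). Setting node B to ground and injecting 1 A at node A, the 3-node admittance system at A, C, D solves to V_A = Z_AB = 27.11 + j1.387 Ω = 27.15∠2.9° Ω.
Step 4 — Source phasor: V = 8.35∠-31.0° V = 7.157 - j4.301 V.
Step 5 — Ohm's law: I = V / Z_total = (7.157 - j4.301) / (27.11 + j1.387) = 0.2552 - j0.1717 A.
Step 6 — Convert to polar: |I| = 0.3076 A, ∠I = -33.9°.

I = 0.3076∠-33.9° A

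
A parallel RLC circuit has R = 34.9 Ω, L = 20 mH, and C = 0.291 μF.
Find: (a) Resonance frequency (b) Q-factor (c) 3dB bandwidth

Step 1 — Resonance: ω₀ = 1/√(LC) = 1/√(0.02·2.91e-07) = 1.311e+04 rad/s.
Step 2 — f₀ = ω₀/(2π) = 2086 Hz.
Step 3 — Parallel Q: Q = R/(ω₀L) = 34.9/(1.311e+04·0.02) = 0.1331.
Step 4 — Bandwidth: Δω = ω₀/Q = 9.846e+04 rad/s; BW = Δω/(2π) = 1.567e+04 Hz.

(a) f₀ = 2086 Hz  (b) Q = 0.1331  (c) BW = 1.567e+04 Hz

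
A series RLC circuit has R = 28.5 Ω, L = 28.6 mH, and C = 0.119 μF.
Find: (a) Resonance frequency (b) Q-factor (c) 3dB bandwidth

Step 1 — Resonance: ω₀ = 1/√(LC) = 1/√(0.0286·1.19e-07) = 1.714e+04 rad/s.
Step 2 — f₀ = ω₀/(2π) = 2728 Hz.
Step 3 — Series Q: Q = ω₀L/R = 1.714e+04·0.0286/28.5 = 17.2.
Step 4 — Bandwidth: Δω = ω₀/Q = 996.5 rad/s; BW = Δω/(2π) = 158.6 Hz.

(a) f₀ = 2728 Hz  (b) Q = 17.2  (c) BW = 158.6 Hz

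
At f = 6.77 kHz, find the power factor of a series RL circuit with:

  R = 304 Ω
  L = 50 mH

Step 1 — Angular frequency: ω = 2π·f = 2π·6770 = 4.254e+04 rad/s.
Step 2 — Component impedances:
  R: Z = R = 304 Ω
  L: Z = jωL = j·4.254e+04·0.05 = 0 + j2127 Ω
Step 3 — Series combination: Z_total = R + L = 304 + j2127 Ω = 2148∠81.9° Ω.
Step 4 — Power factor: PF = cos(φ) = Re(Z)/|Z| = 304/2148 = 0.1415.
Step 5 — Type: Im(Z) = 2127 ⇒ lagging (phase φ = 81.9°).

PF = 0.1415 (lagging, φ = 81.9°)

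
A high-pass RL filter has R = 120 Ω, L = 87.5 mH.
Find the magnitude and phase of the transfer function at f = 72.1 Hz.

Step 1 — Angular frequency: ω = 2π·72.1 = 453 rad/s.
Step 2 — Transfer function: H(jω) = jωL/(R + jωL).
Step 3 — Numerator jωL = j·39.64; denominator R + jωL = 120 + j39.64.
Step 4 — H = 0.09838 + j0.2978.
Step 5 — Magnitude: |H| = 0.3137 (-10.1 dB); phase: φ = 71.7°.

|H| = 0.3137 (-10.1 dB), φ = 71.7°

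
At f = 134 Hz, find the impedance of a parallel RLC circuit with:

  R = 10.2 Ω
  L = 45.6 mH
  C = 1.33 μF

Step 1 — Angular frequency: ω = 2π·f = 2π·134 = 841.9 rad/s.
Step 2 — Component impedances:
  R: Z = R = 10.2 Ω
  L: Z = jωL = j·841.9·0.0456 = 0 + j38.39 Ω
  C: Z = 1/(jωC) = -j/(ω·C) = 0 - j893 Ω
Step 3 — Parallel combination: 1/Z_total = 1/R + 1/L + 1/C; Z_total = 9.581 + j2.436 Ω = 9.885∠14.3° Ω.

Z = 9.581 + j2.436 Ω = 9.885∠14.3° Ω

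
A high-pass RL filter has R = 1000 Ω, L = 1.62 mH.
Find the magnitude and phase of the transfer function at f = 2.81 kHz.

Step 1 — Angular frequency: ω = 2π·2810 = 1.766e+04 rad/s.
Step 2 — Transfer function: H(jω) = jωL/(R + jωL).
Step 3 — Numerator jωL = j·28.6; denominator R + jωL = 1000 + j28.6.
Step 4 — H = 0.0008174 + j0.02858.
Step 5 — Magnitude: |H| = 0.02859 (-30.9 dB); phase: φ = 88.4°.

|H| = 0.02859 (-30.9 dB), φ = 88.4°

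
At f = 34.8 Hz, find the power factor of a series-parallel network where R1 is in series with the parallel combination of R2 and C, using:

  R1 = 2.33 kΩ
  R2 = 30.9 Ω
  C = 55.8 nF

Step 1 — Angular frequency: ω = 2π·f = 2π·34.8 = 218.7 rad/s.
Step 2 — Component impedances:
  R1: Z = R = 2330 Ω
  R2: Z = R = 30.9 Ω
  C: Z = 1/(jωC) = -j/(ω·C) = 0 - j8.196e+04 Ω
Step 3 — Parallel branch: R2 || C = 1/(1/R2 + 1/C) = 30.9 - j0.01165 Ω.
Step 4 — Series with R1: Z_total = R1 + (R2 || C) = 2361 - j0.01165 Ω = 2361∠-0.0° Ω.
Step 5 — Power factor: PF = cos(φ) = Re(Z)/|Z| = 2361/2361 = 1.
Step 6 — Type: Im(Z) = -0.01165 ⇒ leading (phase φ = -0.0°).

PF = 1 (leading, φ = -0.0°)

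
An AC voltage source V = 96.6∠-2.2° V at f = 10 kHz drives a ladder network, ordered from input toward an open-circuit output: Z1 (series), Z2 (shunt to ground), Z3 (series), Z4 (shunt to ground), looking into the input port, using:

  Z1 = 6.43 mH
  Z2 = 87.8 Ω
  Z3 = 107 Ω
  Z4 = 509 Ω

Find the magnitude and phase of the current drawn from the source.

Step 1 — Angular frequency: ω = 2π·f = 2π·1e+04 = 6.283e+04 rad/s.
Step 2 — Component impedances:
  Z1: Z = jωL = j·6.283e+04·0.00643 = 0 + j404 Ω
  Z2: Z = R = 87.8 Ω
  Z3: Z = R = 107 Ω
  Z4: Z = R = 509 Ω
Step 3 — Ladder network (open output): work backward from the far end, alternating series and parallel combinations. Z_in = 76.85 + j404 Ω = 411.3∠79.2° Ω.
Step 4 — Source phasor: V = 96.6∠-2.2° V = 96.53 - j3.708 V.
Step 5 — Ohm's law: I = V / Z_total = (96.53 - j3.708) / (76.85 + j404) = 0.035 - j0.2323 A.
Step 6 — Convert to polar: |I| = 0.2349 A, ∠I = -81.4°.

I = 0.2349∠-81.4° A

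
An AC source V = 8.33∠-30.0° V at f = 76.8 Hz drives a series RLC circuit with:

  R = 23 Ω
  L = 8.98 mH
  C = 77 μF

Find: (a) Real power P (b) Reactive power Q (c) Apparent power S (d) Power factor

Step 1 — Angular frequency: ω = 2π·f = 2π·76.8 = 482.5 rad/s.
Step 2 — Component impedances:
  R: Z = R = 23 Ω
  L: Z = jωL = j·482.5·0.00898 = 0 + j4.333 Ω
  C: Z = 1/(jωC) = -j/(ω·C) = 0 - j26.91 Ω
Step 3 — Series combination: Z_total = R + L + C = 23 - j22.58 Ω = 32.23∠-44.5° Ω.
Step 4 — Source phasor: V = 8.33∠-30.0° V = 7.214 - j4.165 V.
Step 5 — Current: I = V / Z = 0.2502 + j0.06459 A = 0.2584∠14.5° A.
Step 6 — Complex power: S = V·I* = 1.536 - j1.508 VA.
Step 7 — Real power: P = Re(S) = 1.536 W.
Step 8 — Reactive power: Q = Im(S) = -1.508 VAR.
Step 9 — Apparent power: |S| = 2.153 VA.
Step 10 — Power factor: PF = P/|S| = 0.7136 (leading).

(a) P = 1.536 W  (b) Q = -1.508 VAR  (c) S = 2.153 VA  (d) PF = 0.7136 (leading)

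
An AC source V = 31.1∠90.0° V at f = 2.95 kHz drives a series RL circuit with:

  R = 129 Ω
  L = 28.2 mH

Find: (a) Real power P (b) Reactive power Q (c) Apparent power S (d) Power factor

Step 1 — Angular frequency: ω = 2π·f = 2π·2950 = 1.854e+04 rad/s.
Step 2 — Component impedances:
  R: Z = R = 129 Ω
  L: Z = jωL = j·1.854e+04·0.0282 = 0 + j522.7 Ω
Step 3 — Series combination: Z_total = R + L = 129 + j522.7 Ω = 538.4∠76.1° Ω.
Step 4 — Source phasor: V = 31.1∠90.0° V = 0 + j31.1 V.
Step 5 — Current: I = V / Z = 0.05608 + j0.01384 A = 0.05777∠13.9° A.
Step 6 — Complex power: S = V·I* = 0.4305 + j1.744 VA.
Step 7 — Real power: P = Re(S) = 0.4305 W.
Step 8 — Reactive power: Q = Im(S) = 1.744 VAR.
Step 9 — Apparent power: |S| = 1.797 VA.
Step 10 — Power factor: PF = P/|S| = 0.2396 (lagging).

(a) P = 0.4305 W  (b) Q = 1.744 VAR  (c) S = 1.797 VA  (d) PF = 0.2396 (lagging)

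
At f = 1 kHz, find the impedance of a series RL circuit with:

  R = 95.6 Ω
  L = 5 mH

Step 1 — Angular frequency: ω = 2π·f = 2π·1000 = 6283 rad/s.
Step 2 — Component impedances:
  R: Z = R = 95.6 Ω
  L: Z = jωL = j·6283·0.005 = 0 + j31.42 Ω
Step 3 — Series combination: Z_total = R + L = 95.6 + j31.42 Ω = 100.6∠18.2° Ω.

Z = 95.6 + j31.42 Ω = 100.6∠18.2° Ω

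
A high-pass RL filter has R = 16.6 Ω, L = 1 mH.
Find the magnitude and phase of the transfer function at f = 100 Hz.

Step 1 — Angular frequency: ω = 2π·100 = 628.3 rad/s.
Step 2 — Transfer function: H(jω) = jωL/(R + jωL).
Step 3 — Numerator jωL = j·0.6283; denominator R + jωL = 16.6 + j0.6283.
Step 4 — H = 0.001431 + j0.0378.
Step 5 — Magnitude: |H| = 0.03782 (-28.4 dB); phase: φ = 87.8°.

|H| = 0.03782 (-28.4 dB), φ = 87.8°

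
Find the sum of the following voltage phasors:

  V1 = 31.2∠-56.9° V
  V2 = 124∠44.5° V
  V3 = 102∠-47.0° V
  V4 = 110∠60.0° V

Step 1 — Convert each phasor to rectangular form:
  V1 = 31.2·(cos(-56.9°) + j·sin(-56.9°)) = 17.04 - j26.14 V
  V2 = 124·(cos(44.5°) + j·sin(44.5°)) = 88.44 + j86.91 V
  V3 = 102·(cos(-47.0°) + j·sin(-47.0°)) = 69.56 - j74.6 V
  V4 = 110·(cos(60.0°) + j·sin(60.0°)) = 55 + j95.26 V
Step 2 — Sum components: V_total = 230 + j81.44 V.
Step 3 — Convert to polar: |V_total| = 244 V, ∠V_total = 19.5°.

V_total = 244∠19.5° V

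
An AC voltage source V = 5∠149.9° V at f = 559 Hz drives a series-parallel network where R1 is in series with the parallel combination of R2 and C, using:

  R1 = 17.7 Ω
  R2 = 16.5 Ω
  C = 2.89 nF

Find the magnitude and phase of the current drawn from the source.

Step 1 — Angular frequency: ω = 2π·f = 2π·559 = 3512 rad/s.
Step 2 — Component impedances:
  R1: Z = R = 17.7 Ω
  R2: Z = R = 16.5 Ω
  C: Z = 1/(jωC) = -j/(ω·C) = 0 - j9.852e+04 Ω
Step 3 — Parallel branch: R2 || C = 1/(1/R2 + 1/C) = 16.5 - j0.002763 Ω.
Step 4 — Series with R1: Z_total = R1 + (R2 || C) = 34.2 - j0.002763 Ω = 34.2∠-0.0° Ω.
Step 5 — Source phasor: V = 5∠149.9° V = -4.326 + j2.508 V.
Step 6 — Ohm's law: I = V / Z_total = (-4.326 + j2.508) / (34.2 - j0.002763) = -0.1265 + j0.07331 A.
Step 7 — Convert to polar: |I| = 0.1462 A, ∠I = 149.9°.

I = 0.1462∠149.9° A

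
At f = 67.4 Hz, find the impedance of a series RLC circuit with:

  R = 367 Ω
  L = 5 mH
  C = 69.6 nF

Step 1 — Angular frequency: ω = 2π·f = 2π·67.4 = 423.5 rad/s.
Step 2 — Component impedances:
  R: Z = R = 367 Ω
  L: Z = jωL = j·423.5·0.005 = 0 + j2.117 Ω
  C: Z = 1/(jωC) = -j/(ω·C) = 0 - j3.393e+04 Ω
Step 3 — Series combination: Z_total = R + L + C = 367 - j3.393e+04 Ω = 3.393e+04∠-89.4° Ω.

Z = 367 - j3.393e+04 Ω = 3.393e+04∠-89.4° Ω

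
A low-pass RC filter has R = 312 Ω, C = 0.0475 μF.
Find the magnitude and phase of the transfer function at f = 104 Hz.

Step 1 — Angular frequency: ω = 2π·104 = 653.5 rad/s.
Step 2 — Transfer function: H(jω) = 1/(1 + jωRC).
Step 3 — Denominator: 1 + jωRC = 1 + j·653.5·312·4.75e-08 = 1 + j0.009684.
Step 4 — H = 0.9999 - j0.009683.
Step 5 — Magnitude: |H| = 1 (-0.0 dB); phase: φ = -0.6°.

|H| = 1 (-0.0 dB), φ = -0.6°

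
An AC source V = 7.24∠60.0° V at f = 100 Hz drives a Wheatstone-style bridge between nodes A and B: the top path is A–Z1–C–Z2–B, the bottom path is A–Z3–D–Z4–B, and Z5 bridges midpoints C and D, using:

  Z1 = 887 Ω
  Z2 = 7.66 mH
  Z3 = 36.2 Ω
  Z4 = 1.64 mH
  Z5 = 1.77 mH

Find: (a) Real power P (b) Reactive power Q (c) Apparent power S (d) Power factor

Step 1 — Angular frequency: ω = 2π·f = 2π·100 = 628.3 rad/s.
Step 2 — Component impedances:
  Z1: Z = R = 887 Ω
  Z2: Z = jωL = j·628.3·0.00766 = 0 + j4.813 Ω
  Z3: Z = R = 36.2 Ω
  Z4: Z = jωL = j·628.3·0.00164 = 0 + j1.03 Ω
  Z5: Z = jωL = j·628.3·0.00177 = 0 + j1.112 Ω
Step 3 — Bridge requires nodal analysis (the Z5 bridge couples midpoints C and D, so the two paths cannot be reduced to a simple series/parallel combination). Setting node B to ground and injecting 1 A at node A, the 3-node admittance system at A, C, D solves to V_A = Z_AB = 34.78 + j0.8663 Ω = 34.79∠1.4° Ω.
Step 4 — Source phasor: V = 7.24∠60.0° V = 3.62 + j6.27 V.
Step 5 — Current: I = V / Z = 0.1085 + j0.1776 A = 0.2081∠58.6° A.
Step 6 — Complex power: S = V·I* = 1.506 + j0.03751 VA.
Step 7 — Real power: P = Re(S) = 1.506 W.
Step 8 — Reactive power: Q = Im(S) = 0.03751 VAR.
Step 9 — Apparent power: |S| = 1.507 VA.
Step 10 — Power factor: PF = P/|S| = 0.9997 (lagging).

(a) P = 1.506 W  (b) Q = 0.03751 VAR  (c) S = 1.507 VA  (d) PF = 0.9997 (lagging)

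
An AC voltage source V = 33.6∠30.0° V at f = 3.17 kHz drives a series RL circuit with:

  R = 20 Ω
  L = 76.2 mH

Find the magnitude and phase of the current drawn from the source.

Step 1 — Angular frequency: ω = 2π·f = 2π·3170 = 1.992e+04 rad/s.
Step 2 — Component impedances:
  R: Z = R = 20 Ω
  L: Z = jωL = j·1.992e+04·0.0762 = 0 + j1518 Ω
Step 3 — Series combination: Z_total = R + L = 20 + j1518 Ω = 1518∠89.2° Ω.
Step 4 — Source phasor: V = 33.6∠30.0° V = 29.1 + j16.8 V.
Step 5 — Ohm's law: I = V / Z_total = (29.1 + j16.8) / (20 + j1518) = 0.01132 - j0.01902 A.
Step 6 — Convert to polar: |I| = 0.02214 A, ∠I = -59.2°.

I = 0.02214∠-59.2° A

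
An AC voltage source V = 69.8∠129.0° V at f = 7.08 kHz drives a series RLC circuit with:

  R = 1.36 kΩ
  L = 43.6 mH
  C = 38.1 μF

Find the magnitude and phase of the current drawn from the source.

Step 1 — Angular frequency: ω = 2π·f = 2π·7080 = 4.448e+04 rad/s.
Step 2 — Component impedances:
  R: Z = R = 1360 Ω
  L: Z = jωL = j·4.448e+04·0.0436 = 0 + j1940 Ω
  C: Z = 1/(jωC) = -j/(ω·C) = 0 - j0.59 Ω
Step 3 — Series combination: Z_total = R + L + C = 1360 + j1939 Ω = 2368∠55.0° Ω.
Step 4 — Source phasor: V = 69.8∠129.0° V = -43.93 + j54.24 V.
Step 5 — Ohm's law: I = V / Z_total = (-43.93 + j54.24) / (1360 + j1939) = 0.008101 + j0.02834 A.
Step 6 — Convert to polar: |I| = 0.02947 A, ∠I = 74.0°.

I = 0.02947∠74.0° A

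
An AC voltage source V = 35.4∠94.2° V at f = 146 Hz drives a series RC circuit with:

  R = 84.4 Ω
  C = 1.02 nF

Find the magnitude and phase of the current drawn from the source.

Step 1 — Angular frequency: ω = 2π·f = 2π·146 = 917.3 rad/s.
Step 2 — Component impedances:
  R: Z = R = 84.4 Ω
  C: Z = 1/(jωC) = -j/(ω·C) = 0 - j1.069e+06 Ω
Step 3 — Series combination: Z_total = R + C = 84.4 - j1.069e+06 Ω = 1.069e+06∠-90.0° Ω.
Step 4 — Source phasor: V = 35.4∠94.2° V = -2.593 + j35.3 V.
Step 5 — Ohm's law: I = V / Z_total = (-2.593 + j35.3) / (84.4 - j1.069e+06) = -3.303e-05 - j2.423e-06 A.
Step 6 — Convert to polar: |I| = 3.312e-05 A, ∠I = -175.8°.

I = 3.312e-05∠-175.8° A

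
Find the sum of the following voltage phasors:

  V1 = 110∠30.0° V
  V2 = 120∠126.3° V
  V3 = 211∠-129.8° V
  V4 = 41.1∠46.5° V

Step 1 — Convert each phasor to rectangular form:
  V1 = 110·(cos(30.0°) + j·sin(30.0°)) = 95.26 + j55 V
  V2 = 120·(cos(126.3°) + j·sin(126.3°)) = -71.04 + j96.71 V
  V3 = 211·(cos(-129.8°) + j·sin(-129.8°)) = -135.1 - j162.1 V
  V4 = 41.1·(cos(46.5°) + j·sin(46.5°)) = 28.29 + j29.81 V
Step 2 — Sum components: V_total = -82.55 + j19.42 V.
Step 3 — Convert to polar: |V_total| = 84.8 V, ∠V_total = 166.8°.

V_total = 84.8∠166.8° V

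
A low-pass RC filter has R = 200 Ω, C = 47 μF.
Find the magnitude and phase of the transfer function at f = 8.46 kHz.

Step 1 — Angular frequency: ω = 2π·8460 = 5.316e+04 rad/s.
Step 2 — Transfer function: H(jω) = 1/(1 + jωRC).
Step 3 — Denominator: 1 + jωRC = 1 + j·5.316e+04·200·4.7e-05 = 1 + j499.7.
Step 4 — H = 4.005e-06 - j0.002001.
Step 5 — Magnitude: |H| = 0.002001 (-54.0 dB); phase: φ = -89.9°.

|H| = 0.002001 (-54.0 dB), φ = -89.9°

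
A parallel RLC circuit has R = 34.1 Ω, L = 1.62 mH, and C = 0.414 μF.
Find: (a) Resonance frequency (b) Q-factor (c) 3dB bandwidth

Step 1 — Resonance: ω₀ = 1/√(LC) = 1/√(0.00162·4.14e-07) = 3.861e+04 rad/s.
Step 2 — f₀ = ω₀/(2π) = 6146 Hz.
Step 3 — Parallel Q: Q = R/(ω₀L) = 34.1/(3.861e+04·0.00162) = 0.5451.
Step 4 — Bandwidth: Δω = ω₀/Q = 7.083e+04 rad/s; BW = Δω/(2π) = 1.127e+04 Hz.

(a) f₀ = 6146 Hz  (b) Q = 0.5451  (c) BW = 1.127e+04 Hz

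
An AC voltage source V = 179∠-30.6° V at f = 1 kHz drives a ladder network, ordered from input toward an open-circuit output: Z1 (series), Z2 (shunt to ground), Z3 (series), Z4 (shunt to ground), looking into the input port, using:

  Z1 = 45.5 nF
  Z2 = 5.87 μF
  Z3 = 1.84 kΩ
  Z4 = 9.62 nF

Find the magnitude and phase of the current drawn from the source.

Step 1 — Angular frequency: ω = 2π·f = 2π·1000 = 6283 rad/s.
Step 2 — Component impedances:
  Z1: Z = 1/(jωC) = -j/(ω·C) = 0 - j3498 Ω
  Z2: Z = 1/(jωC) = -j/(ω·C) = 0 - j27.11 Ω
  Z3: Z = R = 1840 Ω
  Z4: Z = 1/(jωC) = -j/(ω·C) = 0 - j1.654e+04 Ω
Step 3 — Ladder network (open output): work backward from the far end, alternating series and parallel combinations. Z_in = 0.004866 - j3525 Ω = 3525∠-90.0° Ω.
Step 4 — Source phasor: V = 179∠-30.6° V = 154.1 - j91.12 V.
Step 5 — Ohm's law: I = V / Z_total = (154.1 - j91.12) / (0.004866 - j3525) = 0.02585 + j0.04371 A.
Step 6 — Convert to polar: |I| = 0.05078 A, ∠I = 59.4°.

I = 0.05078∠59.4° A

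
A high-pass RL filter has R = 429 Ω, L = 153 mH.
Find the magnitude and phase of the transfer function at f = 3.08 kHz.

Step 1 — Angular frequency: ω = 2π·3080 = 1.935e+04 rad/s.
Step 2 — Transfer function: H(jω) = jωL/(R + jωL).
Step 3 — Numerator jωL = j·2961; denominator R + jωL = 429 + j2961.
Step 4 — H = 0.9794 + j0.1419.
Step 5 — Magnitude: |H| = 0.9897 (-0.1 dB); phase: φ = 8.2°.

|H| = 0.9897 (-0.1 dB), φ = 8.2°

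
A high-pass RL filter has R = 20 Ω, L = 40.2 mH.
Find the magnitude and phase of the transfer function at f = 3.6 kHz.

Step 1 — Angular frequency: ω = 2π·3600 = 2.262e+04 rad/s.
Step 2 — Transfer function: H(jω) = jωL/(R + jωL).
Step 3 — Numerator jωL = j·909.3; denominator R + jωL = 20 + j909.3.
Step 4 — H = 0.9995 + j0.02198.
Step 5 — Magnitude: |H| = 0.9998 (-0.0 dB); phase: φ = 1.3°.

|H| = 0.9998 (-0.0 dB), φ = 1.3°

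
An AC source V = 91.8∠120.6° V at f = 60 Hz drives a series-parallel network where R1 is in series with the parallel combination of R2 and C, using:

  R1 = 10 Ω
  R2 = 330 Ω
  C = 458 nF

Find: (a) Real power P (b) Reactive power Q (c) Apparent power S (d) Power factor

Step 1 — Angular frequency: ω = 2π·f = 2π·60 = 377 rad/s.
Step 2 — Component impedances:
  R1: Z = R = 10 Ω
  R2: Z = R = 330 Ω
  C: Z = 1/(jωC) = -j/(ω·C) = 0 - j5792 Ω
Step 3 — Parallel branch: R2 || C = 1/(1/R2 + 1/C) = 328.9 - j18.74 Ω.
Step 4 — Series with R1: Z_total = R1 + (R2 || C) = 338.9 - j18.74 Ω = 339.4∠-3.2° Ω.
Step 5 — Source phasor: V = 91.8∠120.6° V = -46.73 + j79.02 V.
Step 6 — Current: I = V / Z = -0.1503 + j0.2248 A = 0.2704∠123.8° A.
Step 7 — Complex power: S = V·I* = 24.79 - j1.371 VA.
Step 8 — Real power: P = Re(S) = 24.79 W.
Step 9 — Reactive power: Q = Im(S) = -1.371 VAR.
Step 10 — Apparent power: |S| = 24.83 VA.
Step 11 — Power factor: PF = P/|S| = 0.9985 (leading).

(a) P = 24.79 W  (b) Q = -1.371 VAR  (c) S = 24.83 VA  (d) PF = 0.9985 (leading)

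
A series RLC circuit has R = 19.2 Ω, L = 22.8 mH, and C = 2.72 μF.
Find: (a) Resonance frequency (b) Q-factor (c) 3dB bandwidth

Step 1 — Resonance condition Im(Z)=0 gives ω₀ = 1/√(LC).
Step 2 — ω₀ = 1/√(0.0228·2.72e-06) = 4016 rad/s.
Step 3 — f₀ = ω₀/(2π) = 639.1 Hz.
Step 4 — Series Q: Q = ω₀L/R = 4016·0.0228/19.2 = 4.768.
Step 5 — 3dB bandwidth: Δω = ω₀/Q = 842.1 rad/s; BW = Δω/(2π) = 134 Hz.

(a) f₀ = 639.1 Hz  (b) Q = 4.768  (c) BW = 134 Hz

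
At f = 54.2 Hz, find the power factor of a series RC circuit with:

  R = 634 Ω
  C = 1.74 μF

Step 1 — Angular frequency: ω = 2π·f = 2π·54.2 = 340.5 rad/s.
Step 2 — Component impedances:
  R: Z = R = 634 Ω
  C: Z = 1/(jωC) = -j/(ω·C) = 0 - j1688 Ω
Step 3 — Series combination: Z_total = R + C = 634 - j1688 Ω = 1803∠-69.4° Ω.
Step 4 — Power factor: PF = cos(φ) = Re(Z)/|Z| = 634/1802.8 = 0.3517.
Step 5 — Type: Im(Z) = -1688 ⇒ leading (phase φ = -69.4°).

PF = 0.3517 (leading, φ = -69.4°)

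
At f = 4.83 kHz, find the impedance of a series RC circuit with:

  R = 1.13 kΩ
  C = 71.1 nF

Step 1 — Angular frequency: ω = 2π·f = 2π·4830 = 3.035e+04 rad/s.
Step 2 — Component impedances:
  R: Z = R = 1130 Ω
  C: Z = 1/(jωC) = -j/(ω·C) = 0 - j463.5 Ω
Step 3 — Series combination: Z_total = R + C = 1130 - j463.5 Ω = 1221∠-22.3° Ω.

Z = 1130 - j463.5 Ω = 1221∠-22.3° Ω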